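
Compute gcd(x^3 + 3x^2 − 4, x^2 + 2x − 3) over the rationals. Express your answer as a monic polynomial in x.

x − 1

Euclidean algorithm in ℚ[x]:
  x^3 + 3x^2 − 4 = (x + 1)(x^2 + 2x − 3) + (x − 1)
  x^2 + 2x − 3 = (x + 3)(x − 1) + (0)
The last nonzero remainder x − 1 is already monic.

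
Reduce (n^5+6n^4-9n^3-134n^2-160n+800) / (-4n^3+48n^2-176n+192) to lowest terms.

Euclidean algorithm in ℚ[n]:
  n^5+6n^4-9n^3-134n^2-160n+800 = (-(1/4)n^2-(9/2)n-163/4)(-4n^3+48n^2-176n+192) + (1078n^2-6468n+8624)
  -4n^3+48n^2-176n+192 = (-(2/539)n+12/539)(1078n^2-6468n+8624) + (0)
Last nonzero remainder: 1078n^2-6468n+8624. Dividing through by 1078 gives the monic gcd n^2-6n+8.
Cancel n^2-6n+8 from numerator and denominator to get the reduced form.

(-n^3-12n^2-55n-100)/(4n-24)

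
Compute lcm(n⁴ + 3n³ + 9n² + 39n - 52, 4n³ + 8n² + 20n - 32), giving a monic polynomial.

Apply the Euclidean algorithm:
  n⁴ + 3n³ + 9n² + 39n - 52 = ((1/4)n + 1/4)(4n³ + 8n² + 20n - 32) + (2n² + 42n - 44)
  4n³ + 8n² + 20n - 32 = (2n - 38)(2n² + 42n - 44) + (1704n - 1704)
  2n² + 42n - 44 = ((1/852)n + 11/426)(1704n - 1704) + (0)
Last nonzero remainder: 1704n - 1704. Dividing through by 1704 gives the monic gcd n - 1.
Then lcm(f, g) = f·g / gcd(f, g); expanding and making the result monic gives the answer.

n⁶ + 6n⁵ + 26n⁴ + 90n³ + 137n² + 156n - 416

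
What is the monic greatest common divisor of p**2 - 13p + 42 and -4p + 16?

1

By polynomial division,
  p**2 - 13p + 42 = (-(1/4)p + 9/4)(-4p + 16) + (6)
  -4p + 16 = (-(2/3)p + 8/3)(6) + (0)
The last nonzero remainder is the constant 6, so the polynomials are coprime and gcd = 1.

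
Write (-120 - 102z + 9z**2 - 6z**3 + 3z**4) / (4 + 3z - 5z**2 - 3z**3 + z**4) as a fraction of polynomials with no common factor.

(30 + 3z + 3z**2)/(-1 + z**2)

By polynomial division,
  3z**4 - 6z**3 + 9z**2 - 102z - 120 = (3)(z**4 - 3z**3 - 5z**2 + 3z + 4) + (3z**3 + 24z**2 - 111z - 132)
  z**4 - 3z**3 - 5z**2 + 3z + 4 = ((1/3)z - 11/3)(3z**3 + 24z**2 - 111z - 132) + (120z**2 - 360z - 480)
  3z**3 + 24z**2 - 111z - 132 = ((1/40)z + 11/40)(120z**2 - 360z - 480) + (0)
Last nonzero remainder: 120z**2 - 360z - 480. Dividing through by 120 gives the monic gcd z**2 - 3z - 4.
Cancel z**2 - 3z - 4 from numerator and denominator to get the reduced form.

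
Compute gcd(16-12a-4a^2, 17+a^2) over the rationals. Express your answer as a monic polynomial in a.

1

Euclidean algorithm in ℚ[a]:
  -4a^2-12a+16 = (-4)(a^2+17) + (-12a+84)
  a^2+17 = (-(1/12)a-7/12)(-12a+84) + (66)
  -12a+84 = (-(2/11)a+14/11)(66) + (0)
The last nonzero remainder is the constant 66, so the polynomials are coprime and gcd = 1.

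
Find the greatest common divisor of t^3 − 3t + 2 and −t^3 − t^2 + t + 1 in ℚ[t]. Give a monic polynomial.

t − 1

By polynomial division,
  t^3 − 3t + 2 = (−1)(−t^3 − t^2 + t + 1) + (−t^2 − 2t + 3)
  −t^3 − t^2 + t + 1 = (t − 1)(−t^2 − 2t + 3) + (−4t + 4)
  −t^2 − 2t + 3 = ((1/4)t + 3/4)(−4t + 4) + (0)
Last nonzero remainder: −4t + 4. Dividing through by −4 gives the monic gcd t − 1.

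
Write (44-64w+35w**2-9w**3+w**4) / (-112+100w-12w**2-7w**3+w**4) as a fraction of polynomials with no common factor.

Repeated division with remainder:
  w**4-9w**3+35w**2-64w+44 = (w**4-7w**3-12w**2+100w-112) + (-2w**3+47w**2-164w+156)
  w**4-7w**3-12w**2+100w-112 = (-(1/2)w-33/4)(-2w**3+47w**2-164w+156) + ((1175/4)w**2-1175w+1175)
  -2w**3+47w**2-164w+156 = (-(8/1175)w+156/1175)((1175/4)w**2-1175w+1175) + (0)
Last nonzero remainder: (1175/4)w**2-1175w+1175. Dividing through by 1175/4 gives the monic gcd w**2-4w+4.
Cancel w**2-4w+4 from numerator and denominator to get the reduced form.

(11-5w+w**2)/(-28-3w+w**2)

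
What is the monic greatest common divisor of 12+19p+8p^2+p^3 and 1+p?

1+p

By polynomial division,
  p^3+8p^2+19p+12 = (p^2+7p+12)(p+1) + (0)
The last nonzero remainder p+1 is already monic.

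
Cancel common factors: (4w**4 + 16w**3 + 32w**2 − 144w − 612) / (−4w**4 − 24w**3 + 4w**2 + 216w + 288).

Repeated division with remainder:
  4w**4 + 16w**3 + 32w**2 − 144w − 612 = (−1)(−4w**4 − 24w**3 + 4w**2 + 216w + 288) + (−8w**3 + 36w**2 + 72w − 324)
  −4w**4 − 24w**3 + 4w**2 + 216w + 288 = ((1/2)w + 21/4)(−8w**3 + 36w**2 + 72w − 324) + (−221w**2 + 1989)
  −8w**3 + 36w**2 + 72w − 324 = ((8/221)w − 36/221)(−221w**2 + 1989) + (0)
Last nonzero remainder: −221w**2 + 1989. Dividing through by −221 gives the monic gcd w**2 − 9.
Cancel w**2 − 9 from numerator and denominator to get the reduced form.

(−w**2 − 4w − 17)/(w**2 + 6w + 8)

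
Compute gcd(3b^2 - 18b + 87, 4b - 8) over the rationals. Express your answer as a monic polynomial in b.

Apply the Euclidean algorithm:
  3b^2 - 18b + 87 = ((3/4)b - 3)(4b - 8) + (63)
  4b - 8 = ((4/63)b - 8/63)(63) + (0)
The last nonzero remainder is the constant 63, so the polynomials are coprime and gcd = 1.

1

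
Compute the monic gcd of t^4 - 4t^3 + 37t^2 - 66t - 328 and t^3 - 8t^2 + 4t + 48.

t^2 - 2t - 8

Euclidean algorithm in ℚ[t]:
  t^4 - 4t^3 + 37t^2 - 66t - 328 = (t + 4)(t^3 - 8t^2 + 4t + 48) + (65t^2 - 130t - 520)
  t^3 - 8t^2 + 4t + 48 = ((1/65)t - 6/65)(65t^2 - 130t - 520) + (0)
Last nonzero remainder: 65t^2 - 130t - 520. Dividing through by 65 gives the monic gcd t^2 - 2t - 8.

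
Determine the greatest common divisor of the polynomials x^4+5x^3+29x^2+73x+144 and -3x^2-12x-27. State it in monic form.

x^2+4x+9

By polynomial division,
  x^4+5x^3+29x^2+73x+144 = (-(1/3)x^2-(1/3)x-16/3)(-3x^2-12x-27) + (0)
Last nonzero remainder: -3x^2-12x-27. Dividing through by -3 gives the monic gcd x^2+4x+9.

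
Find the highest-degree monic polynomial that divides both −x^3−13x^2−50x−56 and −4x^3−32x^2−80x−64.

Repeated division with remainder:
  −x^3−13x^2−50x−56 = (1/4)(−4x^3−32x^2−80x−64) + (−5x^2−30x−40)
  −4x^3−32x^2−80x−64 = ((4/5)x+8/5)(−5x^2−30x−40) + (0)
Last nonzero remainder: −5x^2−30x−40. Dividing through by −5 gives the monic gcd x^2+6x+8.

x^2+6x+8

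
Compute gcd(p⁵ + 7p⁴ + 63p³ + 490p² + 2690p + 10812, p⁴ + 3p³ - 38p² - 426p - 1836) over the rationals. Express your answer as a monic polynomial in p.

p³ + 12p² + 70p + 204

Apply the Euclidean algorithm:
  p⁵ + 7p⁴ + 63p³ + 490p² + 2690p + 10812 = (p + 4)(p⁴ + 3p³ - 38p² - 426p - 1836) + (89p³ + 1068p² + 6230p + 18156)
  p⁴ + 3p³ - 38p² - 426p - 1836 = ((1/89)p - 9/89)(89p³ + 1068p² + 6230p + 18156) + (0)
Last nonzero remainder: 89p³ + 1068p² + 6230p + 18156. Dividing through by 89 gives the monic gcd p³ + 12p² + 70p + 204.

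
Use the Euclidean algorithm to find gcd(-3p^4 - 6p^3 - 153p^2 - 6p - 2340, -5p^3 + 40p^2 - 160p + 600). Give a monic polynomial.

p^2 - 2p + 20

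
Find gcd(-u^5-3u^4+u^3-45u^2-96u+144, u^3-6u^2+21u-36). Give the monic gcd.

u^2-3u+12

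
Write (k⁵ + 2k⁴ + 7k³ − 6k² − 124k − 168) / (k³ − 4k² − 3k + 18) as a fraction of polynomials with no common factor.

Euclidean algorithm in ℚ[k]:
  k⁵ + 2k⁴ + 7k³ − 6k² − 124k − 168 = (k² + 6k + 34)(k³ − 4k² − 3k + 18) + (130k² − 130k − 780)
  k³ − 4k² − 3k + 18 = ((1/130)k − 3/130)(130k² − 130k − 780) + (0)
Last nonzero remainder: 130k² − 130k − 780. Dividing through by 130 gives the monic gcd k² − k − 6.
Cancel k² − k − 6 from numerator and denominator to get the reduced form.

(k³ + 3k² + 16k + 28)/(k − 3)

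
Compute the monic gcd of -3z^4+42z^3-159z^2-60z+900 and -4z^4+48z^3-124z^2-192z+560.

z^2-3z-10

By polynomial division,
  -3z^4+42z^3-159z^2-60z+900 = (3/4)(-4z^4+48z^3-124z^2-192z+560) + (6z^3-66z^2+84z+480)
  -4z^4+48z^3-124z^2-192z+560 = (-(2/3)z+2/3)(6z^3-66z^2+84z+480) + (-24z^2+72z+240)
  6z^3-66z^2+84z+480 = (-(1/4)z+2)(-24z^2+72z+240) + (0)
Last nonzero remainder: -24z^2+72z+240. Dividing through by -24 gives the monic gcd z^2-3z-10.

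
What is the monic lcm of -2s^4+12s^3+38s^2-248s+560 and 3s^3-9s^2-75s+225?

s^6-14s^5+44s^4+186s^3-1557s^2+4100s-4200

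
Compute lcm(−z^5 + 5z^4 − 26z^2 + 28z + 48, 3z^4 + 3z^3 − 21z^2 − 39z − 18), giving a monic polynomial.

Euclidean algorithm in ℚ[z]:
  −z^5 + 5z^4 − 26z^2 + 28z + 48 = (−(1/3)z + 2)(3z^4 + 3z^3 − 21z^2 − 39z − 18) + (−13z^3 + 3z^2 + 100z + 84)
  3z^4 + 3z^3 − 21z^2 − 39z − 18 = (−(3/13)z − 48/169)(−13z^3 + 3z^2 + 100z + 84) + ((495/169)z^2 + (1485/169)z + 990/169)
  −13z^3 + 3z^2 + 100z + 84 = (−(2197/495)z + 2366/165)((495/169)z^2 + (1485/169)z + 990/169) + (0)
Last nonzero remainder: (495/169)z^2 + (1485/169)z + 990/169. Dividing through by 495/169 gives the monic gcd z^2 + 3z + 2.
Then lcm(f, g) = f·g / gcd(f, g); expanding and making the result monic gives the answer.

z^7 − 7z^6 + 7z^5 + 41z^4 − 80z^3 − 70z^2 + 180z + 144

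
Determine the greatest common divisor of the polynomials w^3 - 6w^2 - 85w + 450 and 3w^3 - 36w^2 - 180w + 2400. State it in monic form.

Repeated division with remainder:
  w^3 - 6w^2 - 85w + 450 = (1/3)(3w^3 - 36w^2 - 180w + 2400) + (6w^2 - 25w - 350)
  3w^3 - 36w^2 - 180w + 2400 = ((1/2)w - 47/12)(6w^2 - 25w - 350) + (-(1235/12)w + 6175/6)
  6w^2 - 25w - 350 = (-(72/1235)w - 84/247)(-(1235/12)w + 6175/6) + (0)
Last nonzero remainder: -(1235/12)w + 6175/6. Dividing through by -1235/12 gives the monic gcd w - 10.

w - 10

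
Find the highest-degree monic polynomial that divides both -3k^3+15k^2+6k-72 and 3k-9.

k-3

Euclidean algorithm in ℚ[k]:
  -3k^3+15k^2+6k-72 = (-k^2+2k+8)(3k-9) + (0)
Last nonzero remainder: 3k-9. Dividing through by 3 gives the monic gcd k-3.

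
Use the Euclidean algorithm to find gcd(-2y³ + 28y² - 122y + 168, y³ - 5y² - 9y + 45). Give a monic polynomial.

y - 3

Euclidean algorithm in ℚ[y]:
  -2y³ + 28y² - 122y + 168 = (-2)(y³ - 5y² - 9y + 45) + (18y² - 140y + 258)
  y³ - 5y² - 9y + 45 = ((1/18)y + 25/162)(18y² - 140y + 258) + (-(140/81)y + 140/27)
  18y² - 140y + 258 = (-(729/70)y + 3483/70)(-(140/81)y + 140/27) + (0)
Last nonzero remainder: -(140/81)y + 140/27. Dividing through by -140/81 gives the monic gcd y - 3.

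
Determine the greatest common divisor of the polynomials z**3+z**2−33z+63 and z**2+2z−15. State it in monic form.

z−3

Repeated division with remainder:
  z**3+z**2−33z+63 = (z−1)(z**2+2z−15) + (−16z+48)
  z**2+2z−15 = (−(1/16)z−5/16)(−16z+48) + (0)
Last nonzero remainder: −16z+48. Dividing through by −16 gives the monic gcd z−3.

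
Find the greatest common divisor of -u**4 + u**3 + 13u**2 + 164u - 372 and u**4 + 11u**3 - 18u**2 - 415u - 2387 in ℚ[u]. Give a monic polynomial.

u**2 + 7u + 31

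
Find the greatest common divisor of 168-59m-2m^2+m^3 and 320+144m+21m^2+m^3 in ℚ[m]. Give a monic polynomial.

Repeated division with remainder:
  m^3-2m^2-59m+168 = (m^3+21m^2+144m+320) + (-23m^2-203m-152)
  m^3+21m^2+144m+320 = (-(1/23)m-280/529)(-23m^2-203m-152) + ((15840/529)m+126720/529)
  -23m^2-203m-152 = (-(12167/15840)m-10051/15840)((15840/529)m+126720/529) + (0)
Last nonzero remainder: (15840/529)m+126720/529. Dividing through by 15840/529 gives the monic gcd m+8.

8+m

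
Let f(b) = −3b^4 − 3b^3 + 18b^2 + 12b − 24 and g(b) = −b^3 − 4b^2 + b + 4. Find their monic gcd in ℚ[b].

b − 1

Repeated division with remainder:
  −3b^4 − 3b^3 + 18b^2 + 12b − 24 = (3b − 9)(−b^3 − 4b^2 + b + 4) + (−21b^2 + 9b + 12)
  −b^3 − 4b^2 + b + 4 = ((1/21)b + 31/147)(−21b^2 + 9b + 12) + (−(72/49)b + 72/49)
  −21b^2 + 9b + 12 = ((343/24)b + 49/6)(−(72/49)b + 72/49) + (0)
Last nonzero remainder: −(72/49)b + 72/49. Dividing through by −72/49 gives the monic gcd b − 1.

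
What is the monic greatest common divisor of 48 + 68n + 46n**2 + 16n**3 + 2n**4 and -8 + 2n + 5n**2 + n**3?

Euclidean algorithm in ℚ[n]:
  2n**4 + 16n**3 + 46n**2 + 68n + 48 = (2n + 6)(n**3 + 5n**2 + 2n - 8) + (12n**2 + 72n + 96)
  n**3 + 5n**2 + 2n - 8 = ((1/12)n - 1/12)(12n**2 + 72n + 96) + (0)
Last nonzero remainder: 12n**2 + 72n + 96. Dividing through by 12 gives the monic gcd n**2 + 6n + 8.

8 + 6n + n**2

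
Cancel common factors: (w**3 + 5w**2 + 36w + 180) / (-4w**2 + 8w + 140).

Apply the Euclidean algorithm:
  w**3 + 5w**2 + 36w + 180 = (-(1/4)w - 7/4)(-4w**2 + 8w + 140) + (85w + 425)
  -4w**2 + 8w + 140 = (-(4/85)w + 28/85)(85w + 425) + (0)
Last nonzero remainder: 85w + 425. Dividing through by 85 gives the monic gcd w + 5.
Cancel w + 5 from numerator and denominator to get the reduced form.

(-w**2 - 36)/(4w - 28)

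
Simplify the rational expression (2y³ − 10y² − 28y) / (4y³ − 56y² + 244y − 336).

(y² + 2y)/(2y² − 14y + 24)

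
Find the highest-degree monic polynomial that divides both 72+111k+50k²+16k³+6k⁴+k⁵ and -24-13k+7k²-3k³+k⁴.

Repeated division with remainder:
  k⁵+6k⁴+16k³+50k²+111k+72 = (k+9)(k⁴-3k³+7k²-13k-24) + (36k³+252k+288)
  k⁴-3k³+7k²-13k-24 = ((1/36)k-1/12)(36k³+252k+288) + (0)
Last nonzero remainder: 36k³+252k+288. Dividing through by 36 gives the monic gcd k³+7k+8.

8+7k+k³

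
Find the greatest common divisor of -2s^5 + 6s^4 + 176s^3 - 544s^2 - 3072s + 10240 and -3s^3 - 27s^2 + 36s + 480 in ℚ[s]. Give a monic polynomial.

Repeated division with remainder:
  -2s^5 + 6s^4 + 176s^3 - 544s^2 - 3072s + 10240 = ((2/3)s^2 - 8s + 64/3)(-3s^3 - 27s^2 + 36s + 480) + (0)
Last nonzero remainder: -3s^3 - 27s^2 + 36s + 480. Dividing through by -3 gives the monic gcd s^3 + 9s^2 - 12s - 160.

s^3 + 9s^2 - 12s - 160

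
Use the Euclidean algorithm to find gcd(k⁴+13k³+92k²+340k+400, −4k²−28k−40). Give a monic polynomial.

By polynomial division,
  k⁴+13k³+92k²+340k+400 = (−(1/4)k²−(3/2)k−10)(−4k²−28k−40) + (0)
Last nonzero remainder: −4k²−28k−40. Dividing through by −4 gives the monic gcd k²+7k+10.

k²+7k+10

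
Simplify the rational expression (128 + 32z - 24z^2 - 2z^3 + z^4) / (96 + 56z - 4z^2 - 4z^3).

(16 - z^2)/(12 + 4z)

By polynomial division,
  z^4 - 2z^3 - 24z^2 + 32z + 128 = (-(1/4)z + 3/4)(-4z^3 - 4z^2 + 56z + 96) + (-7z^2 + 14z + 56)
  -4z^3 - 4z^2 + 56z + 96 = ((4/7)z + 12/7)(-7z^2 + 14z + 56) + (0)
Last nonzero remainder: -7z^2 + 14z + 56. Dividing through by -7 gives the monic gcd z^2 - 2z - 8.
Cancel z^2 - 2z - 8 from numerator and denominator to get the reduced form.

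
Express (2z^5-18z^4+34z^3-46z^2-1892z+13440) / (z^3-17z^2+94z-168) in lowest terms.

(2z^3+8z^2+54z+320)/(z-4)

Apply the Euclidean algorithm:
  2z^5-18z^4+34z^3-46z^2-1892z+13440 = (2z^2+16z+118)(z^3-17z^2+94z-168) + (792z^2-10296z+33264)
  z^3-17z^2+94z-168 = ((1/792)z-1/198)(792z^2-10296z+33264) + (0)
Last nonzero remainder: 792z^2-10296z+33264. Dividing through by 792 gives the monic gcd z^2-13z+42.
Cancel z^2-13z+42 from numerator and denominator to get the reduced form.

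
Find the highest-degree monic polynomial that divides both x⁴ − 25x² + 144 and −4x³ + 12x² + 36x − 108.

x² − 9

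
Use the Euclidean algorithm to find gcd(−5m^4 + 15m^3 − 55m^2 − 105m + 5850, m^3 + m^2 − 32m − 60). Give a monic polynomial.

Apply the Euclidean algorithm:
  −5m^4 + 15m^3 − 55m^2 − 105m + 5850 = (−5m + 20)(m^3 + m^2 − 32m − 60) + (−235m^2 + 235m + 7050)
  m^3 + m^2 − 32m − 60 = (−(1/235)m − 2/235)(−235m^2 + 235m + 7050) + (0)
Last nonzero remainder: −235m^2 + 235m + 7050. Dividing through by −235 gives the monic gcd m^2 − m − 30.

m^2 − m − 30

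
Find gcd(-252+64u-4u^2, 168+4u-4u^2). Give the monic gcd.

-7+u

Euclidean algorithm in ℚ[u]:
  -4u^2+64u-252 = (-4u^2+4u+168) + (60u-420)
  -4u^2+4u+168 = (-(1/15)u-2/5)(60u-420) + (0)
Last nonzero remainder: 60u-420. Dividing through by 60 gives the monic gcd u-7.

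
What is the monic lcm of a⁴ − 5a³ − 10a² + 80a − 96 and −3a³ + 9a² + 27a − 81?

a⁶ − 5a⁵ − 19a⁴ + 125a³ − 6a² − 720a + 864

Repeated division with remainder:
  a⁴ − 5a³ − 10a² + 80a − 96 = (−(1/3)a + 2/3)(−3a³ + 9a² + 27a − 81) + (−7a² + 35a − 42)
  −3a³ + 9a² + 27a − 81 = ((3/7)a + 6/7)(−7a² + 35a − 42) + (15a − 45)
  −7a² + 35a − 42 = (−(7/15)a + 14/15)(15a − 45) + (0)
Last nonzero remainder: 15a − 45. Dividing through by 15 gives the monic gcd a − 3.
Then lcm(f, g) = f·g / gcd(f, g); expanding and making the result monic gives the answer.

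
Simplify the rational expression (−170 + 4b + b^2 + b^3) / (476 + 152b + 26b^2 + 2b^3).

By polynomial division,
  b^3 + b^2 + 4b − 170 = (1/2)(2b^3 + 26b^2 + 152b + 476) + (−12b^2 − 72b − 408)
  2b^3 + 26b^2 + 152b + 476 = (−(1/6)b − 7/6)(−12b^2 − 72b − 408) + (0)
Last nonzero remainder: −12b^2 − 72b − 408. Dividing through by −12 gives the monic gcd b^2 + 6b + 34.
Cancel b^2 + 6b + 34 from numerator and denominator to get the reduced form.

(−5 + b)/(14 + 2b)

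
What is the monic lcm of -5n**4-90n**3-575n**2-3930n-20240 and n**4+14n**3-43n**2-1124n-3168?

Euclidean algorithm in ℚ[n]:
  -5n**4-90n**3-575n**2-3930n-20240 = (-5)(n**4+14n**3-43n**2-1124n-3168) + (-20n**3-790n**2-9550n-36080)
  n**4+14n**3-43n**2-1124n-3168 = (-(1/20)n+51/40)(-20n**3-790n**2-9550n-36080) + ((1947/4)n**2+(36993/4)n+42834)
  -20n**3-790n**2-9550n-36080 = (-(80/1947)n-1640/1947)((1947/4)n**2+(36993/4)n+42834) + (0)
Last nonzero remainder: (1947/4)n**2+(36993/4)n+42834. Dividing through by 1947/4 gives the monic gcd n**2+19n+88.
Then lcm(f, g) = f·g / gcd(f, g); expanding and making the result monic gives the answer.

n**6+13n**5-11n**4-437n**3-4022n**2-48536n-145728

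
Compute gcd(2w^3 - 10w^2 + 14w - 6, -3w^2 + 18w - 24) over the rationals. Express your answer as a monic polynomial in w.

Repeated division with remainder:
  2w^3 - 10w^2 + 14w - 6 = (-(2/3)w - 2/3)(-3w^2 + 18w - 24) + (10w - 22)
  -3w^2 + 18w - 24 = (-(3/10)w + 57/50)(10w - 22) + (27/25)
  10w - 22 = ((250/27)w - 550/27)(27/25) + (0)
The last nonzero remainder is the constant 27/25, so the polynomials are coprime and gcd = 1.

1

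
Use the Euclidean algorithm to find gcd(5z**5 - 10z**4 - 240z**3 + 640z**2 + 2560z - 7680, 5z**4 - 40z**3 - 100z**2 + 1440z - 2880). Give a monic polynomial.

z**3 - 2z**2 - 32z + 96

Apply the Euclidean algorithm:
  5z**5 - 10z**4 - 240z**3 + 640z**2 + 2560z - 7680 = (z + 6)(5z**4 - 40z**3 - 100z**2 + 1440z - 2880) + (100z**3 - 200z**2 - 3200z + 9600)
  5z**4 - 40z**3 - 100z**2 + 1440z - 2880 = ((1/20)z - 3/10)(100z**3 - 200z**2 - 3200z + 9600) + (0)
Last nonzero remainder: 100z**3 - 200z**2 - 3200z + 9600. Dividing through by 100 gives the monic gcd z**3 - 2z**2 - 32z + 96.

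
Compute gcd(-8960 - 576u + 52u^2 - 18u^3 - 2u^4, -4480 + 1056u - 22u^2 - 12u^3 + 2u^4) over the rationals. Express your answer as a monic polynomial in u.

Apply the Euclidean algorithm:
  -2u^4 - 18u^3 + 52u^2 - 576u - 8960 = (-1)(2u^4 - 12u^3 - 22u^2 + 1056u - 4480) + (-30u^3 + 30u^2 + 480u - 13440)
  2u^4 - 12u^3 - 22u^2 + 1056u - 4480 = (-(1/15)u + 1/3)(-30u^3 + 30u^2 + 480u - 13440) + (0)
Last nonzero remainder: -30u^3 + 30u^2 + 480u - 13440. Dividing through by -30 gives the monic gcd u^3 - u^2 - 16u + 448.

448 - 16u - u^2 + u^3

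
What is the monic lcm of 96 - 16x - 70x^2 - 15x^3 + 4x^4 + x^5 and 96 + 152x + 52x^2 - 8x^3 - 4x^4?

96 + 80x - 86x^2 - 85x^3 - 11x^4 + 5x^5 + x^6

Euclidean algorithm in ℚ[x]:
  x^5 + 4x^4 - 15x^3 - 70x^2 - 16x + 96 = (-(1/4)x - 1/2)(-4x^4 - 8x^3 + 52x^2 + 152x + 96) + (-6x^3 - 6x^2 + 84x + 144)
  -4x^4 - 8x^3 + 52x^2 + 152x + 96 = ((2/3)x + 2/3)(-6x^3 - 6x^2 + 84x + 144) + (0)
Last nonzero remainder: -6x^3 - 6x^2 + 84x + 144. Dividing through by -6 gives the monic gcd x^3 + x^2 - 14x - 24.
Then lcm(f, g) = f·g / gcd(f, g); expanding and making the result monic gives the answer.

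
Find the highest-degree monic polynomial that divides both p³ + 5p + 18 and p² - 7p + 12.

1

Apply the Euclidean algorithm:
  p³ + 5p + 18 = (p + 7)(p² - 7p + 12) + (42p - 66)
  p² - 7p + 12 = ((1/42)p - 19/147)(42p - 66) + (170/49)
  42p - 66 = ((1029/85)p - 1617/85)(170/49) + (0)
The last nonzero remainder is the constant 170/49, so the polynomials are coprime and gcd = 1.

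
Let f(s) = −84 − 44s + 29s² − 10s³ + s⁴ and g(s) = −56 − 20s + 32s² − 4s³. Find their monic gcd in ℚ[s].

−7 − 6s + s²

Repeated division with remainder:
  s⁴ − 10s³ + 29s² − 44s − 84 = (−(1/4)s + 1/2)(−4s³ + 32s² − 20s − 56) + (8s² − 48s − 56)
  −4s³ + 32s² − 20s − 56 = (−(1/2)s + 1)(8s² − 48s − 56) + (0)
Last nonzero remainder: 8s² − 48s − 56. Dividing through by 8 gives the monic gcd s² − 6s − 7.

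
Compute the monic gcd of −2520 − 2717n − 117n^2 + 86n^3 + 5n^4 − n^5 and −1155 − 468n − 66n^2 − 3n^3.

Apply the Euclidean algorithm:
  −n^5 + 5n^4 + 86n^3 − 117n^2 − 2717n − 2520 = ((1/3)n^2 − 9n + 352/3)(−3n^3 − 66n^2 − 468n − 1155) + (3800n^2 + 41800n + 133000)
  −3n^3 − 66n^2 − 468n − 1155 = (−(3/3800)n − 33/3800)(3800n^2 + 41800n + 133000) + (0)
Last nonzero remainder: 3800n^2 + 41800n + 133000. Dividing through by 3800 gives the monic gcd n^2 + 11n + 35.

35 + 11n + n^2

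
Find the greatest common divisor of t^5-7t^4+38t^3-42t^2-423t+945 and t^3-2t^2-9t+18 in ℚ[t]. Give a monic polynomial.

t^2-9

Euclidean algorithm in ℚ[t]:
  t^5-7t^4+38t^3-42t^2-423t+945 = (t^2-5t+37)(t^3-2t^2-9t+18) + (-31t^2+279)
  t^3-2t^2-9t+18 = (-(1/31)t+2/31)(-31t^2+279) + (0)
Last nonzero remainder: -31t^2+279. Dividing through by -31 gives the monic gcd t^2-9.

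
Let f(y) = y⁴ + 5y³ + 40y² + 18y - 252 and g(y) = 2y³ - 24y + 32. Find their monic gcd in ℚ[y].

y - 2

Euclidean algorithm in ℚ[y]:
  y⁴ + 5y³ + 40y² + 18y - 252 = ((1/2)y + 5/2)(2y³ - 24y + 32) + (52y² + 62y - 332)
  2y³ - 24y + 32 = ((1/26)y - 31/676)(52y² + 62y - 332) + (-(2835/338)y + 2835/169)
  52y² + 62y - 332 = (-(17576/2835)y - 56108/2835)(-(2835/338)y + 2835/169) + (0)
Last nonzero remainder: -(2835/338)y + 2835/169. Dividing through by -2835/338 gives the monic gcd y - 2.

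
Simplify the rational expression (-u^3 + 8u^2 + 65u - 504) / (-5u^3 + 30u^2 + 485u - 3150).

Euclidean algorithm in ℚ[u]:
  -u^3 + 8u^2 + 65u - 504 = (1/5)(-5u^3 + 30u^2 + 485u - 3150) + (2u^2 - 32u + 126)
  -5u^3 + 30u^2 + 485u - 3150 = (-(5/2)u - 25)(2u^2 - 32u + 126) + (0)
Last nonzero remainder: 2u^2 - 32u + 126. Dividing through by 2 gives the monic gcd u^2 - 16u + 63.
Cancel u^2 - 16u + 63 from numerator and denominator to get the reduced form.

(u + 8)/(5u + 50)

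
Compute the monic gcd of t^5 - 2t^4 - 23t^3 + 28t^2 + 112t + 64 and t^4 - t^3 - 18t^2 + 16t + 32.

Repeated division with remainder:
  t^5 - 2t^4 - 23t^3 + 28t^2 + 112t + 64 = (t - 1)(t^4 - t^3 - 18t^2 + 16t + 32) + (-6t^3 - 6t^2 + 96t + 96)
  t^4 - t^3 - 18t^2 + 16t + 32 = (-(1/6)t + 1/3)(-6t^3 - 6t^2 + 96t + 96) + (0)
Last nonzero remainder: -6t^3 - 6t^2 + 96t + 96. Dividing through by -6 gives the monic gcd t^3 + t^2 - 16t - 16.

t^3 + t^2 - 16t - 16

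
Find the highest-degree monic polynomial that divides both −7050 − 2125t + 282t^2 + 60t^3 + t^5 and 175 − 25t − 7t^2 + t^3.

Repeated division with remainder:
  t^5 + 60t^3 + 282t^2 − 2125t − 7050 = (t^2 + 7t + 134)(t^3 − 7t^2 − 25t + 175) + (1220t^2 − 30500)
  t^3 − 7t^2 − 25t + 175 = ((1/1220)t − 7/1220)(1220t^2 − 30500) + (0)
Last nonzero remainder: 1220t^2 − 30500. Dividing through by 1220 gives the monic gcd t^2 − 25.

−25 + t^2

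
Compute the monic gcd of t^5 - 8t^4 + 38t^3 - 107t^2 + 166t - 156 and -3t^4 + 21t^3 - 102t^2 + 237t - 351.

Repeated division with remainder:
  t^5 - 8t^4 + 38t^3 - 107t^2 + 166t - 156 = (-(1/3)t + 1/3)(-3t^4 + 21t^3 - 102t^2 + 237t - 351) + (-3t^3 + 6t^2 - 30t - 39)
  -3t^4 + 21t^3 - 102t^2 + 237t - 351 = (t - 5)(-3t^3 + 6t^2 - 30t - 39) + (-42t^2 + 126t - 546)
  -3t^3 + 6t^2 - 30t - 39 = ((1/14)t + 1/14)(-42t^2 + 126t - 546) + (0)
Last nonzero remainder: -42t^2 + 126t - 546. Dividing through by -42 gives the monic gcd t^2 - 3t + 13.

t^2 - 3t + 13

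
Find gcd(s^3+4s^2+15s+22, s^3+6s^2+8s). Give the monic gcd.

s+2

By polynomial division,
  s^3+4s^2+15s+22 = (s^3+6s^2+8s) + (-2s^2+7s+22)
  s^3+6s^2+8s = (-(1/2)s-19/4)(-2s^2+7s+22) + ((209/4)s+209/2)
  -2s^2+7s+22 = (-(8/209)s+4/19)((209/4)s+209/2) + (0)
Last nonzero remainder: (209/4)s+209/2. Dividing through by 209/4 gives the monic gcd s+2.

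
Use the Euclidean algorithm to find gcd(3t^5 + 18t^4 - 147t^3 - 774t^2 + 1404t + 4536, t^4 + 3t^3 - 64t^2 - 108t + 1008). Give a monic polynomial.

Euclidean algorithm in ℚ[t]:
  3t^5 + 18t^4 - 147t^3 - 774t^2 + 1404t + 4536 = (3t + 9)(t^4 + 3t^3 - 64t^2 - 108t + 1008) + (18t^3 + 126t^2 - 648t - 4536)
  t^4 + 3t^3 - 64t^2 - 108t + 1008 = ((1/18)t - 2/9)(18t^3 + 126t^2 - 648t - 4536) + (0)
Last nonzero remainder: 18t^3 + 126t^2 - 648t - 4536. Dividing through by 18 gives the monic gcd t^3 + 7t^2 - 36t - 252.

t^3 + 7t^2 - 36t - 252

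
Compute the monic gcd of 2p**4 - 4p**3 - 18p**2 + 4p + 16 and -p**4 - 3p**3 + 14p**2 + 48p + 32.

p**3 - p**2 - 10p - 8

Apply the Euclidean algorithm:
  2p**4 - 4p**3 - 18p**2 + 4p + 16 = (-2)(-p**4 - 3p**3 + 14p**2 + 48p + 32) + (-10p**3 + 10p**2 + 100p + 80)
  -p**4 - 3p**3 + 14p**2 + 48p + 32 = ((1/10)p + 2/5)(-10p**3 + 10p**2 + 100p + 80) + (0)
Last nonzero remainder: -10p**3 + 10p**2 + 100p + 80. Dividing through by -10 gives the monic gcd p**3 - p**2 - 10p - 8.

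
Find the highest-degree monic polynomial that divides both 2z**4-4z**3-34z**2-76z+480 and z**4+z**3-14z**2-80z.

By polynomial division,
  2z**4-4z**3-34z**2-76z+480 = (2)(z**4+z**3-14z**2-80z) + (-6z**3-6z**2+84z+480)
  z**4+z**3-14z**2-80z = (-(1/6)z)(-6z**3-6z**2+84z+480) + (0)
Last nonzero remainder: -6z**3-6z**2+84z+480. Dividing through by -6 gives the monic gcd z**3+z**2-14z-80.

z**3+z**2-14z-80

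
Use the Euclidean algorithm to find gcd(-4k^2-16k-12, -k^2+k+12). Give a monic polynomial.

k+3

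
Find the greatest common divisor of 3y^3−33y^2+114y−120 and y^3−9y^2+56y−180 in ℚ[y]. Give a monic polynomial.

y−5

Apply the Euclidean algorithm:
  3y^3−33y^2+114y−120 = (3)(y^3−9y^2+56y−180) + (−6y^2−54y+420)
  y^3−9y^2+56y−180 = (−(1/6)y+3)(−6y^2−54y+420) + (288y−1440)
  −6y^2−54y+420 = (−(1/48)y−7/24)(288y−1440) + (0)
Last nonzero remainder: 288y−1440. Dividing through by 288 gives the monic gcd y−5.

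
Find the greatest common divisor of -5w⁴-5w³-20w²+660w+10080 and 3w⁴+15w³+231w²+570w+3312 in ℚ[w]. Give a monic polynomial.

By polynomial division,
  -5w⁴-5w³-20w²+660w+10080 = (-5/3)(3w⁴+15w³+231w²+570w+3312) + (20w³+365w²+1610w+15600)
  3w⁴+15w³+231w²+570w+3312 = ((3/20)w-159/80)(20w³+365w²+1610w+15600) + ((11439/16)w²+(11439/8)w+34317)
  20w³+365w²+1610w+15600 = ((320/11439)w+5200/11439)((11439/16)w²+(11439/8)w+34317) + (0)
Last nonzero remainder: (11439/16)w²+(11439/8)w+34317. Dividing through by 11439/16 gives the monic gcd w²+2w+48.

w²+2w+48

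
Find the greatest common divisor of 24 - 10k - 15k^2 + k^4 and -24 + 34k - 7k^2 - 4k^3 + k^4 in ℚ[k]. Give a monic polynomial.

12 - 11k - 2k^2 + k^3

Repeated division with remainder:
  k^4 - 15k^2 - 10k + 24 = (k^4 - 4k^3 - 7k^2 + 34k - 24) + (4k^3 - 8k^2 - 44k + 48)
  k^4 - 4k^3 - 7k^2 + 34k - 24 = ((1/4)k - 1/2)(4k^3 - 8k^2 - 44k + 48) + (0)
Last nonzero remainder: 4k^3 - 8k^2 - 44k + 48. Dividing through by 4 gives the monic gcd k^3 - 2k^2 - 11k + 12.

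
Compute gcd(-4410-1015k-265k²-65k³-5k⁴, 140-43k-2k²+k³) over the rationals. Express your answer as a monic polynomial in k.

7+k

Apply the Euclidean algorithm:
  -5k⁴-65k³-265k²-1015k-4410 = (-5k-75)(k³-2k²-43k+140) + (-630k²-3540k+6090)
  k³-2k²-43k+140 = (-(1/630)k+16/1323)(-630k²-3540k+6090) + ((4180/441)k+4180/63)
  -630k²-3540k+6090 = (-(27783/418)k+38367/418)((4180/441)k+4180/63) + (0)
Last nonzero remainder: (4180/441)k+4180/63. Dividing through by 4180/441 gives the monic gcd k+7.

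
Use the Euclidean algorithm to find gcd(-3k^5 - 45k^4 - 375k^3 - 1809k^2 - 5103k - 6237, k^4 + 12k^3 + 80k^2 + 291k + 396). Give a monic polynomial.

Euclidean algorithm in ℚ[k]:
  -3k^5 - 45k^4 - 375k^3 - 1809k^2 - 5103k - 6237 = (-3k - 9)(k^4 + 12k^3 + 80k^2 + 291k + 396) + (-27k^3 - 216k^2 - 1296k - 2673)
  k^4 + 12k^3 + 80k^2 + 291k + 396 = (-(1/27)k - 4/27)(-27k^3 - 216k^2 - 1296k - 2673) + (0)
Last nonzero remainder: -27k^3 - 216k^2 - 1296k - 2673. Dividing through by -27 gives the monic gcd k^3 + 8k^2 + 48k + 99.

k^3 + 8k^2 + 48k + 99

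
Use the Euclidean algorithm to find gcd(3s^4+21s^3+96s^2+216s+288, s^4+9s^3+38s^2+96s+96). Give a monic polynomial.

s^2+3s+12

Euclidean algorithm in ℚ[s]:
  3s^4+21s^3+96s^2+216s+288 = (3)(s^4+9s^3+38s^2+96s+96) + (-6s^3-18s^2-72s)
  s^4+9s^3+38s^2+96s+96 = (-(1/6)s-1)(-6s^3-18s^2-72s) + (8s^2+24s+96)
  -6s^3-18s^2-72s = (-(3/4)s)(8s^2+24s+96) + (0)
Last nonzero remainder: 8s^2+24s+96. Dividing through by 8 gives the monic gcd s^2+3s+12.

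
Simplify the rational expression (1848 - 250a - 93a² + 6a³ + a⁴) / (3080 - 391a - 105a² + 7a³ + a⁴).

Apply the Euclidean algorithm:
  a⁴ + 6a³ - 93a² - 250a + 1848 = (a⁴ + 7a³ - 105a² - 391a + 3080) + (-a³ + 12a² + 141a - 1232)
  a⁴ + 7a³ - 105a² - 391a + 3080 = (-a - 19)(-a³ + 12a² + 141a - 1232) + (264a² + 1056a - 20328)
  -a³ + 12a² + 141a - 1232 = (-(1/264)a + 2/33)(264a² + 1056a - 20328) + (0)
Last nonzero remainder: 264a² + 1056a - 20328. Dividing through by 264 gives the monic gcd a² + 4a - 77.
Cancel a² + 4a - 77 from numerator and denominator to get the reduced form.

(-24 + 2a + a²)/(-40 + 3a + a²)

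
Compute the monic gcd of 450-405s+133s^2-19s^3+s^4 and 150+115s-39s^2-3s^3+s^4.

Repeated division with remainder:
  s^4-19s^3+133s^2-405s+450 = (s^4-3s^3-39s^2+115s+150) + (-16s^3+172s^2-520s+300)
  s^4-3s^3-39s^2+115s+150 = (-(1/16)s-31/64)(-16s^3+172s^2-520s+300) + ((189/16)s^2-(945/8)s+4725/16)
  -16s^3+172s^2-520s+300 = (-(256/189)s+64/63)((189/16)s^2-(945/8)s+4725/16) + (0)
Last nonzero remainder: (189/16)s^2-(945/8)s+4725/16. Dividing through by 189/16 gives the monic gcd s^2-10s+25.

25-10s+s^2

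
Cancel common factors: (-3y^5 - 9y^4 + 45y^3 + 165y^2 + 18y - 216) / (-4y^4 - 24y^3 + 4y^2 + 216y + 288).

(3y^3 - 6y^2 - 33y + 36)/(4y^2 + 4y - 48)

Repeated division with remainder:
  -3y^5 - 9y^4 + 45y^3 + 165y^2 + 18y - 216 = ((3/4)y - 9/4)(-4y^4 - 24y^3 + 4y^2 + 216y + 288) + (-12y^3 + 12y^2 + 288y + 432)
  -4y^4 - 24y^3 + 4y^2 + 216y + 288 = ((1/3)y + 7/3)(-12y^3 + 12y^2 + 288y + 432) + (-120y^2 - 600y - 720)
  -12y^3 + 12y^2 + 288y + 432 = ((1/10)y - 3/5)(-120y^2 - 600y - 720) + (0)
Last nonzero remainder: -120y^2 - 600y - 720. Dividing through by -120 gives the monic gcd y^2 + 5y + 6.
Cancel y^2 + 5y + 6 from numerator and denominator to get the reduced form.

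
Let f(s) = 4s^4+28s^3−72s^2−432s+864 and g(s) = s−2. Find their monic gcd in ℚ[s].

By polynomial division,
  4s^4+28s^3−72s^2−432s+864 = (4s^3+36s^2−432)(s−2) + (0)
The last nonzero remainder s−2 is already monic.

s−2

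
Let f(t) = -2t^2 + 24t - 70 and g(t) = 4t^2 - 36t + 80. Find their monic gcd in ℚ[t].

t - 5

By polynomial division,
  -2t^2 + 24t - 70 = (-1/2)(4t^2 - 36t + 80) + (6t - 30)
  4t^2 - 36t + 80 = ((2/3)t - 8/3)(6t - 30) + (0)
Last nonzero remainder: 6t - 30. Dividing through by 6 gives the monic gcd t - 5.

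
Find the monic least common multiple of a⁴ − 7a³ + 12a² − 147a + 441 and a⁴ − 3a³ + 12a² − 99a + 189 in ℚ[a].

a⁵ − 10a⁴ + 33a³ − 183a² + 882a − 1323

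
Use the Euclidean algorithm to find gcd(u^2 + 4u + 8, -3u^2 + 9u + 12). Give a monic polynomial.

Euclidean algorithm in ℚ[u]:
  u^2 + 4u + 8 = (-1/3)(-3u^2 + 9u + 12) + (7u + 12)
  -3u^2 + 9u + 12 = (-(3/7)u + 99/49)(7u + 12) + (-600/49)
  7u + 12 = (-(343/600)u - 49/50)(-600/49) + (0)
The last nonzero remainder is the constant -600/49, so the polynomials are coprime and gcd = 1.

1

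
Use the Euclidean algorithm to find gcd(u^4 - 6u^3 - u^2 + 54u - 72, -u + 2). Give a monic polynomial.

u - 2

By polynomial division,
  u^4 - 6u^3 - u^2 + 54u - 72 = (-u^3 + 4u^2 + 9u - 36)(-u + 2) + (0)
Last nonzero remainder: -u + 2. Dividing through by -1 gives the monic gcd u - 2.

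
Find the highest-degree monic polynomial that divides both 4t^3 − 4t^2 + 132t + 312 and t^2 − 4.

t + 2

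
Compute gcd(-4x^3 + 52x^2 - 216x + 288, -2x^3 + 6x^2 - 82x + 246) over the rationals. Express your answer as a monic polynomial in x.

x - 3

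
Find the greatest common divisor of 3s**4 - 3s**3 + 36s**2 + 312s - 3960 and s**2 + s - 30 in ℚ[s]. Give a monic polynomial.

Euclidean algorithm in ℚ[s]:
  3s**4 - 3s**3 + 36s**2 + 312s - 3960 = (3s**2 - 6s + 132)(s**2 + s - 30) + (0)
The last nonzero remainder s**2 + s - 30 is already monic.

s**2 + s - 30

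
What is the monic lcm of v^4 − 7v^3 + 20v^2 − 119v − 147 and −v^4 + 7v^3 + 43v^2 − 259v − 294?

v^6 − 8v^5 − 15v^4 + 155v^3 − 868v^2 + 5145v + 6174

By polynomial division,
  v^4 − 7v^3 + 20v^2 − 119v − 147 = (−1)(−v^4 + 7v^3 + 43v^2 − 259v − 294) + (63v^2 − 378v − 441)
  −v^4 + 7v^3 + 43v^2 − 259v − 294 = (−(1/63)v^2 + (1/63)v + 2/3)(63v^2 − 378v − 441) + (0)
Last nonzero remainder: 63v^2 − 378v − 441. Dividing through by 63 gives the monic gcd v^2 − 6v − 7.
Then lcm(f, g) = f·g / gcd(f, g); expanding and making the result monic gives the answer.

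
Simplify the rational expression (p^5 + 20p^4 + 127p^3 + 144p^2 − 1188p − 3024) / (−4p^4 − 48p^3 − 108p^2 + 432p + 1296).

(−p^2 − 11p − 28)/(4p + 12)

Apply the Euclidean algorithm:
  p^5 + 20p^4 + 127p^3 + 144p^2 − 1188p − 3024 = (−(1/4)p − 2)(−4p^4 − 48p^3 − 108p^2 + 432p + 1296) + (4p^3 + 36p^2 − 432)
  −4p^4 − 48p^3 − 108p^2 + 432p + 1296 = (−p − 3)(4p^3 + 36p^2 − 432) + (0)
Last nonzero remainder: 4p^3 + 36p^2 − 432. Dividing through by 4 gives the monic gcd p^3 + 9p^2 − 108.
Cancel p^3 + 9p^2 − 108 from numerator and denominator to get the reduced form.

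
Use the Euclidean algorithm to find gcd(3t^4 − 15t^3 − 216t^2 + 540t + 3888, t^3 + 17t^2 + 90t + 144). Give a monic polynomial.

By polynomial division,
  3t^4 − 15t^3 − 216t^2 + 540t + 3888 = (3t − 66)(t^3 + 17t^2 + 90t + 144) + (636t^2 + 6048t + 13392)
  t^3 + 17t^2 + 90t + 144 = ((1/636)t + 397/33708)(636t^2 + 6048t + 13392) + (−(6426/2809)t − 38556/2809)
  636t^2 + 6048t + 13392 = (−(297754/1071)t − 348316/357)(−(6426/2809)t − 38556/2809) + (0)
Last nonzero remainder: −(6426/2809)t − 38556/2809. Dividing through by −6426/2809 gives the monic gcd t + 6.

t + 6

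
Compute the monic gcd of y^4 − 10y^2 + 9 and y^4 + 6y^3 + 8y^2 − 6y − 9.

y^3 + 3y^2 − y − 3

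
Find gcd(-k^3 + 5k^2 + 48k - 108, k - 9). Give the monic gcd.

k - 9

Euclidean algorithm in ℚ[k]:
  -k^3 + 5k^2 + 48k - 108 = (-k^2 - 4k + 12)(k - 9) + (0)
The last nonzero remainder k - 9 is already monic.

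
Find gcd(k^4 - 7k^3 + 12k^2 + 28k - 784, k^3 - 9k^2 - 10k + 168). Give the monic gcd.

By polynomial division,
  k^4 - 7k^3 + 12k^2 + 28k - 784 = (k + 2)(k^3 - 9k^2 - 10k + 168) + (40k^2 - 120k - 1120)
  k^3 - 9k^2 - 10k + 168 = ((1/40)k - 3/20)(40k^2 - 120k - 1120) + (0)
Last nonzero remainder: 40k^2 - 120k - 1120. Dividing through by 40 gives the monic gcd k^2 - 3k - 28.

k^2 - 3k - 28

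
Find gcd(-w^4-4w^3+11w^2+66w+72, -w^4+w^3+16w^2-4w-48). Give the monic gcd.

Repeated division with remainder:
  -w^4-4w^3+11w^2+66w+72 = (-w^4+w^3+16w^2-4w-48) + (-5w^3-5w^2+70w+120)
  -w^4+w^3+16w^2-4w-48 = ((1/5)w-2/5)(-5w^3-5w^2+70w+120) + (0)
Last nonzero remainder: -5w^3-5w^2+70w+120. Dividing through by -5 gives the monic gcd w^3+w^2-14w-24.

w^3+w^2-14w-24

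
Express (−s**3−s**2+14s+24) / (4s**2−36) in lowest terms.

(−s**2+2s+8)/(4s−12)

Euclidean algorithm in ℚ[s]:
  −s**3−s**2+14s+24 = (−(1/4)s−1/4)(4s**2−36) + (5s+15)
  4s**2−36 = ((4/5)s−12/5)(5s+15) + (0)
Last nonzero remainder: 5s+15. Dividing through by 5 gives the monic gcd s+3.
Cancel s+3 from numerator and denominator to get the reduced form.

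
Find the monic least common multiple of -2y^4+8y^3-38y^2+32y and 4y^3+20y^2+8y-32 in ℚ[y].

By polynomial division,
  -2y^4+8y^3-38y^2+32y = (-(1/2)y+9/2)(4y^3+20y^2+8y-32) + (-124y^2-20y+144)
  4y^3+20y^2+8y-32 = (-(1/31)y-150/961)(-124y^2-20y+144) + ((9152/961)y-9152/961)
  -124y^2-20y+144 = (-(29791/2288)y-8649/572)((9152/961)y-9152/961) + (0)
Last nonzero remainder: (9152/961)y-9152/961. Dividing through by 9152/961 gives the monic gcd y-1.
Then lcm(f, g) = f·g / gcd(f, g); expanding and making the result monic gives the answer.

y^6+2y^5+3y^4+66y^3+56y^2-128y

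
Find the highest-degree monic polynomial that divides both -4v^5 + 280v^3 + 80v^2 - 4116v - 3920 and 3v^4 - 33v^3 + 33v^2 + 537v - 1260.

Apply the Euclidean algorithm:
  -4v^5 + 280v^3 + 80v^2 - 4116v - 3920 = (-(4/3)v - 44/3)(3v^4 - 33v^3 + 33v^2 + 537v - 1260) + (-160v^3 + 1280v^2 + 2080v - 22400)
  3v^4 - 33v^3 + 33v^2 + 537v - 1260 = (-(3/160)v + 9/160)(-160v^3 + 1280v^2 + 2080v - 22400) + (0)
Last nonzero remainder: -160v^3 + 1280v^2 + 2080v - 22400. Dividing through by -160 gives the monic gcd v^3 - 8v^2 - 13v + 140.

v^3 - 8v^2 - 13v + 140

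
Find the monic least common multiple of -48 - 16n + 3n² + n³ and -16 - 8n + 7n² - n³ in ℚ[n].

192 + 208n - 12n² - 29n³ + n⁵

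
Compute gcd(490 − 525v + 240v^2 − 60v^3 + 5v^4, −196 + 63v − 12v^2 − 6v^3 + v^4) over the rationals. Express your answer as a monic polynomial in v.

−49 + 28v − 10v^2 + v^3

Euclidean algorithm in ℚ[v]:
  5v^4 − 60v^3 + 240v^2 − 525v + 490 = (5)(v^4 − 6v^3 − 12v^2 + 63v − 196) + (−30v^3 + 300v^2 − 840v + 1470)
  v^4 − 6v^3 − 12v^2 + 63v − 196 = (−(1/30)v − 2/15)(−30v^3 + 300v^2 − 840v + 1470) + (0)
Last nonzero remainder: −30v^3 + 300v^2 − 840v + 1470. Dividing through by −30 gives the monic gcd v^3 − 10v^2 + 28v − 49.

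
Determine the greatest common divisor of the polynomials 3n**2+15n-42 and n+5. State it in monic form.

Repeated division with remainder:
  3n**2+15n-42 = (3n)(n+5) + (-42)
  n+5 = (-(1/42)n-5/42)(-42) + (0)
The last nonzero remainder is the constant -42, so the polynomials are coprime and gcd = 1.

1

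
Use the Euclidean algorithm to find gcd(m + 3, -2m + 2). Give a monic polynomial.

By polynomial division,
  m + 3 = (-1/2)(-2m + 2) + (4)
  -2m + 2 = (-(1/2)m + 1/2)(4) + (0)
The last nonzero remainder is the constant 4, so the polynomials are coprime and gcd = 1.

1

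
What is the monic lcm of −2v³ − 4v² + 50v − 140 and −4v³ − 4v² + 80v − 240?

v⁴ + 8v³ − 13v² − 80v + 420

Apply the Euclidean algorithm:
  −2v³ − 4v² + 50v − 140 = (1/2)(−4v³ − 4v² + 80v − 240) + (−2v² + 10v − 20)
  −4v³ − 4v² + 80v − 240 = (2v + 12)(−2v² + 10v − 20) + (0)
Last nonzero remainder: −2v² + 10v − 20. Dividing through by −2 gives the monic gcd v² − 5v + 10.
Then lcm(f, g) = f·g / gcd(f, g); expanding and making the result monic gives the answer.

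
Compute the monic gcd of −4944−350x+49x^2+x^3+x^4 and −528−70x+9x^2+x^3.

−48−2x+x^2

Euclidean algorithm in ℚ[x]:
  x^4+x^3+49x^2−350x−4944 = (x−8)(x^3+9x^2−70x−528) + (191x^2−382x−9168)
  x^3+9x^2−70x−528 = ((1/191)x+11/191)(191x^2−382x−9168) + (0)
Last nonzero remainder: 191x^2−382x−9168. Dividing through by 191 gives the monic gcd x^2−2x−48.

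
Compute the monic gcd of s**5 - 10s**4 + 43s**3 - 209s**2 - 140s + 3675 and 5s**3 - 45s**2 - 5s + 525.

s**3 - 9s**2 - s + 105

By polynomial division,
  s**5 - 10s**4 + 43s**3 - 209s**2 - 140s + 3675 = ((1/5)s**2 - (1/5)s + 7)(5s**3 - 45s**2 - 5s + 525) + (0)
Last nonzero remainder: 5s**3 - 45s**2 - 5s + 525. Dividing through by 5 gives the monic gcd s**3 - 9s**2 - s + 105.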